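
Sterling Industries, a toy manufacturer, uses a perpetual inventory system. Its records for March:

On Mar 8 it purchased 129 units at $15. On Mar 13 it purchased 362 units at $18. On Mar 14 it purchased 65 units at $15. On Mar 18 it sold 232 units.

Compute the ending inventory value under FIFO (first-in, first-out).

Ending inventory = $5,637

Mar 18, 232 sold [FIFO — oldest first]: 129 @ $15 + 103 @ $18 = $3,789
Ending inventory: 259 @ $18 + 65 @ $15 = $5,637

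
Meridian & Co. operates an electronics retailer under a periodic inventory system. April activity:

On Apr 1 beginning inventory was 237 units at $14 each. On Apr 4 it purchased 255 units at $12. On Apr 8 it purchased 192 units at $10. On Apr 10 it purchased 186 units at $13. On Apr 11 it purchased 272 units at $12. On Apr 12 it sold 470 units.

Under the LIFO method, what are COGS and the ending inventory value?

COGS = $5,802; ending inventory = $8,178

Apr 12, 470 sold [LIFO — newest first]: 272 @ $12 + 186 @ $13 + 12 @ $10 = $5,802
Ending inventory: 237 @ $14 + 255 @ $12 + 180 @ $10 = $8,178
Check: goods available $13,980 = COGS $5,802 + ending $8,178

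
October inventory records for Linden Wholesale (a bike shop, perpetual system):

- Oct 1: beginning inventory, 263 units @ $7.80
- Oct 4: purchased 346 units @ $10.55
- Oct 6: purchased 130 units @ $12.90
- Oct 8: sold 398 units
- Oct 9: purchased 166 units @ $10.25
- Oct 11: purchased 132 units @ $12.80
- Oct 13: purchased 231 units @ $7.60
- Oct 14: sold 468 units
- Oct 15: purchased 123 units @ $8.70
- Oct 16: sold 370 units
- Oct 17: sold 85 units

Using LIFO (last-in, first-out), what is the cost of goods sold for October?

COGS = $13,049.50

Oct 8, 398 sold [LIFO — newest first]: 130 @ $12.90 + 268 @ $10.55 = $4,504.40
Oct 14, 468 sold [LIFO — newest first]: 231 @ $7.60 + 132 @ $12.80 + 105 @ $10.25 = $4,521.45
Oct 16, 370 sold [LIFO — newest first]: 123 @ $8.70 + 61 @ $10.25 + 78 @ $10.55 + 108 @ $7.80 = $3,360.65
Oct 17, 85 sold [LIFO — newest first]: 85 @ $7.80 = $663.00
Total COGS = $4,504.40 + $4,521.45 + $3,360.65 + $663.00 = $13,049.50
Ending inventory: 70 @ $7.80 = $546.00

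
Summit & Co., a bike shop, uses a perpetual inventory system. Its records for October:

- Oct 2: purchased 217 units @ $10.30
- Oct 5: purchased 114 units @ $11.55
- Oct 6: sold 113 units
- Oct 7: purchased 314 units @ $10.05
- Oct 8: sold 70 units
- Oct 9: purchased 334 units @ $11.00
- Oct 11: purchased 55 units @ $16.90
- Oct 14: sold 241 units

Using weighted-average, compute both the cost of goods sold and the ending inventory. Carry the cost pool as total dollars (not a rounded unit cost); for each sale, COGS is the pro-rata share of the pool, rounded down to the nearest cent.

COGS = $4,590.64; ending inventory = $6,720.36

After Oct 2: 217 on hand, pool $2,235.10 (≈ $10.3000 each)
After Oct 5: 331 on hand, pool $3,551.80 (≈ $10.7305 each)
Oct 6, sell 113: 113/331 × $3,551.80 → $1,212.54
After Oct 7: 532 on hand, pool $5,494.96 (≈ $10.3289 each)
Oct 8, sell 70: 70/532 × $5,494.96 → $723.02
After Oct 9: 796 on hand, pool $8,445.94 (≈ $10.6105 each)
After Oct 11: 851 on hand, pool $9,375.44 (≈ $11.0170 each)
Oct 14, sell 241: 241/851 × $9,375.44 → $2,655.08
Total COGS = $1,212.54 + $723.02 + $2,655.08 = $4,590.64
Ending inventory (cost pool remaining) = $6,720.36
Check: goods available $11,311.00 = COGS $4,590.64 + ending $6,720.36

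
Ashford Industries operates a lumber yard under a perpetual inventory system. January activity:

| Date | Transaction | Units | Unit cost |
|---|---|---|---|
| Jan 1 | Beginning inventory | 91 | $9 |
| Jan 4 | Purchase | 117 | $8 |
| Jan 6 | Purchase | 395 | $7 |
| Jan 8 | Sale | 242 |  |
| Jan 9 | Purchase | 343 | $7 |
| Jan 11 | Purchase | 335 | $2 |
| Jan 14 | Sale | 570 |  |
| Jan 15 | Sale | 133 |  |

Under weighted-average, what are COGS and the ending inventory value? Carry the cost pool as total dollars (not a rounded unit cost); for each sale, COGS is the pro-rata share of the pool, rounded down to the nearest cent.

After Jan 1: 91 on hand, pool $819.00 (≈ $9.0000 each)
After Jan 4: 208 on hand, pool $1,755.00 (≈ $8.4375 each)
After Jan 6: 603 on hand, pool $4,520.00 (≈ $7.4959 each)
Jan 8, sell 242: 242/603 × $4,520.00 → $1,813.99
After Jan 9: 704 on hand, pool $5,107.01 (≈ $7.2543 each)
After Jan 11: 1039 on hand, pool $5,777.01 (≈ $5.5602 each)
Jan 14, sell 570: 570/1039 × $5,777.01 → $3,169.29
Jan 15, sell 133: 133/469 × $2,607.72 → $739.50
Total COGS = $1,813.99 + $3,169.29 + $739.50 = $5,722.78
Ending inventory (cost pool remaining) = $1,868.22

COGS = $5,722.78; ending inventory = $1,868.22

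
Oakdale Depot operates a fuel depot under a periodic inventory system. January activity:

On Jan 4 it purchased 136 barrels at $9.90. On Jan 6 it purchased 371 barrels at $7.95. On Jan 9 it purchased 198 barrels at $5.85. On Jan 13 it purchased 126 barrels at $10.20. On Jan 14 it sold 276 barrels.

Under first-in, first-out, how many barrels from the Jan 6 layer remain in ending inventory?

231

Jan 14, 276 sold [FIFO — oldest first]: 136 @ $9.90 + 140 @ $7.95 = $2,459.40
Ending inventory: 231 @ $7.95 + 198 @ $5.85 + 126 @ $10.20 = $4,279.95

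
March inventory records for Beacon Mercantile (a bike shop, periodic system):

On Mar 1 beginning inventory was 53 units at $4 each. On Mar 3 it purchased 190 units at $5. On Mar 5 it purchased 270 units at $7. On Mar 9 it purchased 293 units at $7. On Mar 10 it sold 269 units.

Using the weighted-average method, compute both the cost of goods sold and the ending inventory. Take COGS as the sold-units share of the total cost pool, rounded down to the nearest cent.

Mar 10, sell 269: 269/806 × $5,103.00 → $1,703.11
Ending inventory (cost pool remaining) = $3,399.89

COGS = $1,703.11; ending inventory = $3,399.89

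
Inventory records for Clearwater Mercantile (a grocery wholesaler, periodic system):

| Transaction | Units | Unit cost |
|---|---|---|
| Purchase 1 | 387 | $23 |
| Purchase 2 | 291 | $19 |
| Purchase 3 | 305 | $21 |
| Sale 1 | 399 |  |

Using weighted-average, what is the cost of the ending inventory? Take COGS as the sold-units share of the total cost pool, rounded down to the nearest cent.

Ending inventory = $12,378.07

Sale 1, sell 399: 399/983 × $20,835.00 → $8,456.93
Ending inventory (cost pool remaining) = $12,378.07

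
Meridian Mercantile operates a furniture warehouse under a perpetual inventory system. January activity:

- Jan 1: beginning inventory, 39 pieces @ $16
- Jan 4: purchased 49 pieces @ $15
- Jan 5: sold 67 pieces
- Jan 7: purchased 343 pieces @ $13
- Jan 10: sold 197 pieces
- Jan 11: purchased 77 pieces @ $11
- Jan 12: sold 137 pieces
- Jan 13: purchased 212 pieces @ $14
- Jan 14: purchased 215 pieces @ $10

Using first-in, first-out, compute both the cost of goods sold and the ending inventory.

COGS = $5,428; ending inventory = $6,355

Jan 5, 67 sold [FIFO — oldest first]: 39 @ $16 + 28 @ $15 = $1,044
Jan 10, 197 sold [FIFO — oldest first]: 21 @ $15 + 176 @ $13 = $2,603
Jan 12, 137 sold [FIFO — oldest first]: 137 @ $13 = $1,781
Total COGS = $1,044 + $2,603 + $1,781 = $5,428
Ending inventory: 30 @ $13 + 77 @ $11 + 212 @ $14 + 215 @ $10 = $6,355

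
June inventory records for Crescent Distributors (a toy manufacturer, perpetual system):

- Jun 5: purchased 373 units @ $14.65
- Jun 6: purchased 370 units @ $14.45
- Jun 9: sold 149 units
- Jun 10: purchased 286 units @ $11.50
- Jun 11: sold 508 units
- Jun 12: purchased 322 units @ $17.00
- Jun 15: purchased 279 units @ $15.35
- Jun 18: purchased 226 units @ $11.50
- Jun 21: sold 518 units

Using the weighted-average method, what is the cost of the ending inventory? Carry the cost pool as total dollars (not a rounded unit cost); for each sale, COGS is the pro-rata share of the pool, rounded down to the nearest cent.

Ending inventory = $9,882.52

After Jun 5: 373 on hand, pool $5,464.45 (≈ $14.6500 each)
After Jun 6: 743 on hand, pool $10,810.95 (≈ $14.5504 each)
Jun 9, sell 149: 149/743 × $10,810.95 → $2,168.01
After Jun 10: 880 on hand, pool $11,931.94 (≈ $13.5590 each)
Jun 11, sell 508: 508/880 × $11,931.94 → $6,887.98
After Jun 12: 694 on hand, pool $10,517.96 (≈ $15.1556 each)
After Jun 15: 973 on hand, pool $14,800.61 (≈ $15.2113 each)
After Jun 18: 1199 on hand, pool $17,399.61 (≈ $14.5118 each)
Jun 21, sell 518: 518/1199 × $17,399.61 → $7,517.09
Total COGS = $2,168.01 + $6,887.98 + $7,517.09 = $16,573.08
Ending inventory (cost pool remaining) = $9,882.52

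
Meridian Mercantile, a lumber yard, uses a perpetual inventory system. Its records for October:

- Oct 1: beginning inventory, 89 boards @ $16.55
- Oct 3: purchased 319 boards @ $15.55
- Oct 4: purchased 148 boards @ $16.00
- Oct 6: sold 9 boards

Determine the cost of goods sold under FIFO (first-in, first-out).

COGS = $148.95

Oct 6, 9 sold [FIFO — oldest first]: 9 @ $16.55 = $148.95
Ending inventory: 80 @ $16.55 + 319 @ $15.55 + 148 @ $16.00 = $8,652.45
Check: goods available $8,801.40 = COGS $148.95 + ending $8,652.45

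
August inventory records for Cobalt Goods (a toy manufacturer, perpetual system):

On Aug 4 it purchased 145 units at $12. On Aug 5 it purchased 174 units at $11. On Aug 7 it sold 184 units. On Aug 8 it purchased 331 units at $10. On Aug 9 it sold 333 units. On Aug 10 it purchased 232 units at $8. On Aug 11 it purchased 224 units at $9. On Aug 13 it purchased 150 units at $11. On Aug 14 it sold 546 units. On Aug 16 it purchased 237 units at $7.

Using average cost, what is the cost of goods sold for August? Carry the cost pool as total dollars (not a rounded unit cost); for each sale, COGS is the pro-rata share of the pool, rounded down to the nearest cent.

COGS = $10,681.86

After Aug 4: 145 on hand, pool $1,740.00 (≈ $12.0000 each)
After Aug 5: 319 on hand, pool $3,654.00 (≈ $11.4545 each)
Aug 7, sell 184: 184/319 × $3,654.00 → $2,107.63
After Aug 8: 466 on hand, pool $4,856.37 (≈ $10.4214 each)
Aug 9, sell 333: 333/466 × $4,856.37 → $3,470.32
After Aug 10: 365 on hand, pool $3,242.05 (≈ $8.8823 each)
After Aug 11: 589 on hand, pool $5,258.05 (≈ $8.9271 each)
After Aug 13: 739 on hand, pool $6,908.05 (≈ $9.3478 each)
Aug 14, sell 546: 546/739 × $6,908.05 → $5,103.91
After Aug 16: 430 on hand, pool $3,463.14 (≈ $8.0538 each)
Total COGS = $2,107.63 + $3,470.32 + $5,103.91 = $10,681.86
Ending inventory (cost pool remaining) = $3,463.14
Check: goods available $14,145.00 = COGS $10,681.86 + ending $3,463.14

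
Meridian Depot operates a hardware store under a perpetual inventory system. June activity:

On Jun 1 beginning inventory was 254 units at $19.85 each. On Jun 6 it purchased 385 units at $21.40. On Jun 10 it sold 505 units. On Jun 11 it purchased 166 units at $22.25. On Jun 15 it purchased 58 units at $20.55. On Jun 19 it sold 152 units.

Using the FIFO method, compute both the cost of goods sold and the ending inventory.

Jun 10, 505 sold [FIFO — oldest first]: 254 @ $19.85 + 251 @ $21.40 = $10,413.30
Jun 19, 152 sold [FIFO — oldest first]: 134 @ $21.40 + 18 @ $22.25 = $3,268.10
Total COGS = $10,413.30 + $3,268.10 = $13,681.40
Ending inventory: 148 @ $22.25 + 58 @ $20.55 = $4,484.90

COGS = $13,681.40; ending inventory = $4,484.90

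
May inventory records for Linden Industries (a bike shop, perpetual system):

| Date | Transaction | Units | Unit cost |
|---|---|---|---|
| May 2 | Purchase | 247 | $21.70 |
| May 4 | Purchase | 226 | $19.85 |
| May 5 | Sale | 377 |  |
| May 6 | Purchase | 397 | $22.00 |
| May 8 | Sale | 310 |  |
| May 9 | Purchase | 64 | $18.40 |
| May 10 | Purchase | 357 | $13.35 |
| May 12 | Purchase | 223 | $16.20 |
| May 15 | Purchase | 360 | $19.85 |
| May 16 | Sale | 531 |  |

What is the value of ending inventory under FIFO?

Ending inventory = $11,733.15

May 5, 377 sold [FIFO — oldest first]: 247 @ $21.70 + 130 @ $19.85 = $7,940.40
May 8, 310 sold [FIFO — oldest first]: 96 @ $19.85 + 214 @ $22.00 = $6,613.60
May 16, 531 sold [FIFO — oldest first]: 183 @ $22.00 + 64 @ $18.40 + 284 @ $13.35 = $8,995.00
Total COGS = $7,940.40 + $6,613.60 + $8,995.00 = $23,549.00
Ending inventory: 73 @ $13.35 + 223 @ $16.20 + 360 @ $19.85 = $11,733.15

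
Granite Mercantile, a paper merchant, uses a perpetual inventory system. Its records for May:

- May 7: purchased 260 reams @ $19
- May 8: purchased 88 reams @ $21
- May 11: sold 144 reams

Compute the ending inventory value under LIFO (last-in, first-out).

Ending inventory = $3,876

May 11, 144 sold [LIFO — newest first]: 88 @ $21 + 56 @ $19 = $2,912
Ending inventory: 204 @ $19 = $3,876
Check: goods available $6,788 = COGS $2,912 + ending $3,876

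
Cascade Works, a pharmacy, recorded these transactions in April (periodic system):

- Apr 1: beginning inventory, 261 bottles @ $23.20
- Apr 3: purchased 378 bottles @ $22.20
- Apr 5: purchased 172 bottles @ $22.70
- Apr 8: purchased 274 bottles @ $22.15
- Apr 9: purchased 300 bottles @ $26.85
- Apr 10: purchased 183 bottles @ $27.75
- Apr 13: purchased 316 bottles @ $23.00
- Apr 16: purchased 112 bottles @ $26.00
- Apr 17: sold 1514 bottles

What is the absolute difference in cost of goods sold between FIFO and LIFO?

FIFO COGS: 261 @ $23.20 + 378 @ $22.20 + 172 @ $22.70 + 274 @ $22.15 + 300 @ $26.85 + 129 @ $27.75 = $36,055.05
LIFO COGS: 112 @ $26.00 + 316 @ $23.00 + 183 @ $27.75 + 300 @ $26.85 + 274 @ $22.15 + 172 @ $22.70 + 157 @ $22.20 = $36,772.15
Difference = |$36,055.05 − $36,772.15| = $717.10

$717.10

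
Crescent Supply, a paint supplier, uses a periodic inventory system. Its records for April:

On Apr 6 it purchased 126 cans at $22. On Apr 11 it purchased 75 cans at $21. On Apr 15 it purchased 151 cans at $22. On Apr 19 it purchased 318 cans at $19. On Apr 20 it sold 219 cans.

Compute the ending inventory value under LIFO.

Apr 20, 219 sold [LIFO — newest first]: 219 @ $19 = $4,161
Ending inventory: 126 @ $22 + 75 @ $21 + 151 @ $22 + 99 @ $19 = $9,550

Ending inventory = $9,550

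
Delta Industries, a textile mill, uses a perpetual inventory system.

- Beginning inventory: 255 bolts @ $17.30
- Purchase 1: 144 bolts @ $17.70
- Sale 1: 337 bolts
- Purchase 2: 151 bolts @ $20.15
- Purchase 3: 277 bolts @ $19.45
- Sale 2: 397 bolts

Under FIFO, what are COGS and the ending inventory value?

COGS = $13,581.75; ending inventory = $1,808.85

Sale 1 (337) [FIFO — oldest first]: 255 @ $17.30 + 82 @ $17.70 = $5,862.90
Sale 2 (397) [FIFO — oldest first]: 62 @ $17.70 + 151 @ $20.15 + 184 @ $19.45 = $7,718.85
Total COGS = $5,862.90 + $7,718.85 = $13,581.75
Ending inventory: 93 @ $19.45 = $1,808.85
Check: goods available $15,390.60 = COGS $13,581.75 + ending $1,808.85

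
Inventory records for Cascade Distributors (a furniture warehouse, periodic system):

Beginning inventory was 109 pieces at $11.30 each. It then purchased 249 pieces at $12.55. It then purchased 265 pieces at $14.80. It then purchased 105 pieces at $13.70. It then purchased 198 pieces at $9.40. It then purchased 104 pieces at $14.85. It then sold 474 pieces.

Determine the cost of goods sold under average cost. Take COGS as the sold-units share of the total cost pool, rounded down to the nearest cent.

COGS = $6,039.01

Sale 1, sell 474: 474/1030 × $13,122.75 → $6,039.01
Ending inventory (cost pool remaining) = $7,083.74
Check: goods available $13,122.75 = COGS $6,039.01 + ending $7,083.74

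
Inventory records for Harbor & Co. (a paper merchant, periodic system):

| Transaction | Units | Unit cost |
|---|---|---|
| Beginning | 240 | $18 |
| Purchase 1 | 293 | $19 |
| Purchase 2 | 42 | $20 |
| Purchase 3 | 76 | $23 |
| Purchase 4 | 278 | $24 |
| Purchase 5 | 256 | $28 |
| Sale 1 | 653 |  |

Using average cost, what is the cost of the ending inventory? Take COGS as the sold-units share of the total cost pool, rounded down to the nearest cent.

Sale 1, sell 653: 653/1185 × $26,315.00 → $14,501.00
Ending inventory (cost pool remaining) = $11,814.00

Ending inventory = $11,814.00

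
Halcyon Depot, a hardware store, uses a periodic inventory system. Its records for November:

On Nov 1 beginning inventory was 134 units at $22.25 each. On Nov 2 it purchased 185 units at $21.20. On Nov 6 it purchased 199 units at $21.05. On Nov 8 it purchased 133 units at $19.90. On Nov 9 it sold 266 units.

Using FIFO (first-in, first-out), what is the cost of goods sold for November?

Nov 9, 266 sold [FIFO — oldest first]: 134 @ $22.25 + 132 @ $21.20 = $5,779.90
Ending inventory: 53 @ $21.20 + 199 @ $21.05 + 133 @ $19.90 = $7,959.25

COGS = $5,779.90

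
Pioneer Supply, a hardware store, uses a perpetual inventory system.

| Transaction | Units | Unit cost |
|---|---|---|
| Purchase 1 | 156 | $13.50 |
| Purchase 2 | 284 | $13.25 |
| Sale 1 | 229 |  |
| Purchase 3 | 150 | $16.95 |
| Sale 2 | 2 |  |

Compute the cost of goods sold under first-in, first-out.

COGS = $3,099.75

Sale 1 (229) [FIFO — oldest first]: 156 @ $13.50 + 73 @ $13.25 = $3,073.25
Sale 2 (2) [FIFO — oldest first]: 2 @ $13.25 = $26.50
Total COGS = $3,073.25 + $26.50 = $3,099.75
Ending inventory: 209 @ $13.25 + 150 @ $16.95 = $5,311.75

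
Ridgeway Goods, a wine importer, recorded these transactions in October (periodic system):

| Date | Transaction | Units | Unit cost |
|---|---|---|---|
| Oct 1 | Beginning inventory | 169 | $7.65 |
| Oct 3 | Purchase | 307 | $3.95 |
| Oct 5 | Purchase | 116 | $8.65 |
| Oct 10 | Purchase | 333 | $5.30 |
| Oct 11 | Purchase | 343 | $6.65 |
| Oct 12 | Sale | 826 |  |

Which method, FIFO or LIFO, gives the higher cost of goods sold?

LIFO

FIFO COGS: 169 @ $7.65 + 307 @ $3.95 + 116 @ $8.65 + 234 @ $5.30 = $4,749.10
LIFO COGS: 343 @ $6.65 + 333 @ $5.30 + 116 @ $8.65 + 34 @ $3.95 = $5,183.55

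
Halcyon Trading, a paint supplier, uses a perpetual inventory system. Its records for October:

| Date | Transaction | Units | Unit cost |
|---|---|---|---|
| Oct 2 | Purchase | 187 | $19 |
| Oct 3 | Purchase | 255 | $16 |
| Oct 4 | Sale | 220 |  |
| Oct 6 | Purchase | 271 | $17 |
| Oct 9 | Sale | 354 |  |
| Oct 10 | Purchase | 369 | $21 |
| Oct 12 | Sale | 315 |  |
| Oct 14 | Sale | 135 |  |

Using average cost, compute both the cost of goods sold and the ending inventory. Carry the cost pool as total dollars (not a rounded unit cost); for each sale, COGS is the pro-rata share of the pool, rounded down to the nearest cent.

COGS = $18,832.55; ending inventory = $1,156.45

After Oct 2: 187 on hand, pool $3,553.00 (≈ $19.0000 each)
After Oct 3: 442 on hand, pool $7,633.00 (≈ $17.2692 each)
Oct 4, sell 220: 220/442 × $7,633.00 → $3,799.23
After Oct 6: 493 on hand, pool $8,440.77 (≈ $17.1212 each)
Oct 9, sell 354: 354/493 × $8,440.77 → $6,060.91
After Oct 10: 508 on hand, pool $10,128.86 (≈ $19.9387 each)
Oct 12, sell 315: 315/508 × $10,128.86 → $6,280.69
Oct 14, sell 135: 135/193 × $3,848.17 → $2,691.72
Total COGS = $3,799.23 + $6,060.91 + $6,280.69 + $2,691.72 = $18,832.55
Ending inventory (cost pool remaining) = $1,156.45
Check: goods available $19,989.00 = COGS $18,832.55 + ending $1,156.45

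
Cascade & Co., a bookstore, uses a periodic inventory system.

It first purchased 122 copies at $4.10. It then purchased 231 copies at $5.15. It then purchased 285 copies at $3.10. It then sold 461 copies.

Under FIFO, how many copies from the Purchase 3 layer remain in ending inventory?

177

Sale 1 (461) [FIFO — oldest first]: 122 @ $4.10 + 231 @ $5.15 + 108 @ $3.10 = $2,024.65
Ending inventory: 177 @ $3.10 = $548.70
Check: goods available $2,573.35 = COGS $2,024.65 + ending $548.70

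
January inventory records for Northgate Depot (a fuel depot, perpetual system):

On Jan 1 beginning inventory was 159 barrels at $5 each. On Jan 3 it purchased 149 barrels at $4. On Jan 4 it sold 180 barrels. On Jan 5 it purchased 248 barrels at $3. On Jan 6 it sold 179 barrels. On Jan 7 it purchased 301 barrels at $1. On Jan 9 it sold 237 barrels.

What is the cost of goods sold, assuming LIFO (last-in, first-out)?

COGS = $1,525

Jan 4, 180 sold [LIFO — newest first]: 149 @ $4 + 31 @ $5 = $751
Jan 6, 179 sold [LIFO — newest first]: 179 @ $3 = $537
Jan 9, 237 sold [LIFO — newest first]: 237 @ $1 = $237
Total COGS = $751 + $537 + $237 = $1,525
Ending inventory: 128 @ $5 + 69 @ $3 + 64 @ $1 = $911
Check: goods available $2,436 = COGS $1,525 + ending $911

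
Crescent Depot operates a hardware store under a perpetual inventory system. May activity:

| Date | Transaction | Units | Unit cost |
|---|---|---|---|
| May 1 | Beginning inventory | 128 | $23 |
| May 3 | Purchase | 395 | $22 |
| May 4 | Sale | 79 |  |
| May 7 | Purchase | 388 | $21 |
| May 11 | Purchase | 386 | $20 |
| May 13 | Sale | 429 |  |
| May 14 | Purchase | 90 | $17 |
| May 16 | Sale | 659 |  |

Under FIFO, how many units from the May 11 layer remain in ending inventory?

130

May 4, 79 sold [FIFO — oldest first]: 79 @ $23 = $1,817
May 13, 429 sold [FIFO — oldest first]: 49 @ $23 + 380 @ $22 = $9,487
May 16, 659 sold [FIFO — oldest first]: 15 @ $22 + 388 @ $21 + 256 @ $20 = $13,598
Total COGS = $1,817 + $9,487 + $13,598 = $24,902
Ending inventory: 130 @ $20 + 90 @ $17 = $4,130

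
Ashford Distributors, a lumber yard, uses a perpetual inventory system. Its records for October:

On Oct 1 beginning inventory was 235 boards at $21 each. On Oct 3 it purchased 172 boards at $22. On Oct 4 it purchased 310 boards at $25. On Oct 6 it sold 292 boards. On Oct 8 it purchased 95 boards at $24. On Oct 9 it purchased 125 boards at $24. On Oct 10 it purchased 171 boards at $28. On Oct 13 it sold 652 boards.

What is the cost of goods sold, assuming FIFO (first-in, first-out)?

Oct 6, 292 sold [FIFO — oldest first]: 235 @ $21 + 57 @ $22 = $6,189
Oct 13, 652 sold [FIFO — oldest first]: 115 @ $22 + 310 @ $25 + 95 @ $24 + 125 @ $24 + 7 @ $28 = $15,756
Total COGS = $6,189 + $15,756 = $21,945
Ending inventory: 164 @ $28 = $4,592

COGS = $21,945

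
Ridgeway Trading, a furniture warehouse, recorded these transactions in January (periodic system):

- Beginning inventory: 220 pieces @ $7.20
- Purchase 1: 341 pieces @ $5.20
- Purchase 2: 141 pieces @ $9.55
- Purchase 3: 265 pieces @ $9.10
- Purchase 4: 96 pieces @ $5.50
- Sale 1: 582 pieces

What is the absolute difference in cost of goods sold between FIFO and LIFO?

FIFO COGS: 220 @ $7.20 + 341 @ $5.20 + 21 @ $9.55 = $3,557.75
LIFO COGS: 96 @ $5.50 + 265 @ $9.10 + 141 @ $9.55 + 80 @ $5.20 = $4,702.05
Difference = |$3,557.75 − $4,702.05| = $1,144.30

$1,144.30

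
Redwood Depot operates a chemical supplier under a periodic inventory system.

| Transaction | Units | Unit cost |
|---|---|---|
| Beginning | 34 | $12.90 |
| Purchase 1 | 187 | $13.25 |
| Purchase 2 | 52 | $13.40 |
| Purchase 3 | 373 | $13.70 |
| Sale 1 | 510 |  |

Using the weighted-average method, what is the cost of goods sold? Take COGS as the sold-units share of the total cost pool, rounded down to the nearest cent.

Sale 1, sell 510: 510/646 × $8,723.25 → $6,886.77
Ending inventory (cost pool remaining) = $1,836.48

COGS = $6,886.77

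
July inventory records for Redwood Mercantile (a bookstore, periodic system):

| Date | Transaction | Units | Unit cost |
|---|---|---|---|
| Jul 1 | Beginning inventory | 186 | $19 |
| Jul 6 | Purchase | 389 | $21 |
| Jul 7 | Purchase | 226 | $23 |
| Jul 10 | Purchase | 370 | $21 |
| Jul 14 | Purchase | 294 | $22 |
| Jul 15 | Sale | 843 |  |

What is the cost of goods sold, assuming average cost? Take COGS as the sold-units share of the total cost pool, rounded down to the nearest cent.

COGS = $17,918.20

Jul 15, sell 843: 843/1465 × $31,139.00 → $17,918.20
Ending inventory (cost pool remaining) = $13,220.80
Check: goods available $31,139.00 = COGS $17,918.20 + ending $13,220.80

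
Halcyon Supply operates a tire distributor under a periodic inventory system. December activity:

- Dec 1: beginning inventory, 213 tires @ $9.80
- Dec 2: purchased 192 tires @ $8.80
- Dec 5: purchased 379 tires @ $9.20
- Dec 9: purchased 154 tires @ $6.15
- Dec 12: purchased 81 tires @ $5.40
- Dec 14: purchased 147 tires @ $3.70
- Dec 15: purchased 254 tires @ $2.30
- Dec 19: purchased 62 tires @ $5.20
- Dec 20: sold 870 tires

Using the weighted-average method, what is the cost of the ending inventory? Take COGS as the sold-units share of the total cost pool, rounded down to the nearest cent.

Ending inventory = $4,170.36

Dec 20, sell 870: 870/1482 × $10,098.80 → $5,928.44
Ending inventory (cost pool remaining) = $4,170.36
Check: goods available $10,098.80 = COGS $5,928.44 + ending $4,170.36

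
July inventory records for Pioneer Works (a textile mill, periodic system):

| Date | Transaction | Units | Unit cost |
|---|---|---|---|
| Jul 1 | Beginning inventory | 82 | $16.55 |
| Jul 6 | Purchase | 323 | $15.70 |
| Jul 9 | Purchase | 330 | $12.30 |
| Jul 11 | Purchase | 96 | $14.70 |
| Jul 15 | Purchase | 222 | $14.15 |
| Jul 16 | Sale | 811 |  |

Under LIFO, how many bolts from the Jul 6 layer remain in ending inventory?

160

Jul 16, 811 sold [LIFO — newest first]: 222 @ $14.15 + 96 @ $14.70 + 330 @ $12.30 + 163 @ $15.70 = $11,170.60
Ending inventory: 82 @ $16.55 + 160 @ $15.70 = $3,869.10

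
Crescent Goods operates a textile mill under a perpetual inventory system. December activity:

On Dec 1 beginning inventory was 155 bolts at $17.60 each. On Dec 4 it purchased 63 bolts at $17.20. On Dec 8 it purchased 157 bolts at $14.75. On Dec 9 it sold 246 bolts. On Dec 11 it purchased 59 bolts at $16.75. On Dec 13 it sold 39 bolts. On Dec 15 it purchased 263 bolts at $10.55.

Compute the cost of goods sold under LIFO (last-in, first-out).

COGS = $4,510.20

Dec 9, 246 sold [LIFO — newest first]: 157 @ $14.75 + 63 @ $17.20 + 26 @ $17.60 = $3,856.95
Dec 13, 39 sold [LIFO — newest first]: 39 @ $16.75 = $653.25
Total COGS = $3,856.95 + $653.25 = $4,510.20
Ending inventory: 129 @ $17.60 + 20 @ $16.75 + 263 @ $10.55 = $5,380.05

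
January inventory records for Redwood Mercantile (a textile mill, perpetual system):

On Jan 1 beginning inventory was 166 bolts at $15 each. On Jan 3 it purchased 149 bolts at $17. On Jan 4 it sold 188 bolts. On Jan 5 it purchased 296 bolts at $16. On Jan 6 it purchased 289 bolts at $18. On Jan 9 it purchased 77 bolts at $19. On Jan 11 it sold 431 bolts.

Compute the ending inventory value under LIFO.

Ending inventory = $5,601

Jan 4, 188 sold [LIFO — newest first]: 149 @ $17 + 39 @ $15 = $3,118
Jan 11, 431 sold [LIFO — newest first]: 77 @ $19 + 289 @ $18 + 65 @ $16 = $7,705
Total COGS = $3,118 + $7,705 = $10,823
Ending inventory: 127 @ $15 + 231 @ $16 = $5,601
Check: goods available $16,424 = COGS $10,823 + ending $5,601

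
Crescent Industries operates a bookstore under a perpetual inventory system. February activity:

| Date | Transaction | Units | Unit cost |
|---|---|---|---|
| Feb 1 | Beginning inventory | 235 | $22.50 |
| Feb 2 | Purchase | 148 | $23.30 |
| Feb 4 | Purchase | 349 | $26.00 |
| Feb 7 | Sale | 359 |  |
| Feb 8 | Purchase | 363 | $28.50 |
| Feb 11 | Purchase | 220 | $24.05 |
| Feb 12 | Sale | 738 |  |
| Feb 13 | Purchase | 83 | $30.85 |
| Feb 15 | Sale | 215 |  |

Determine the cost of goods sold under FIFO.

COGS = $33,374.25

Feb 7, 359 sold [FIFO — oldest first]: 235 @ $22.50 + 124 @ $23.30 = $8,176.70
Feb 12, 738 sold [FIFO — oldest first]: 24 @ $23.30 + 349 @ $26.00 + 363 @ $28.50 + 2 @ $24.05 = $20,026.80
Feb 15, 215 sold [FIFO — oldest first]: 215 @ $24.05 = $5,170.75
Total COGS = $8,176.70 + $20,026.80 + $5,170.75 = $33,374.25
Ending inventory: 3 @ $24.05 + 83 @ $30.85 = $2,632.70
Check: goods available $36,006.95 = COGS $33,374.25 + ending $2,632.70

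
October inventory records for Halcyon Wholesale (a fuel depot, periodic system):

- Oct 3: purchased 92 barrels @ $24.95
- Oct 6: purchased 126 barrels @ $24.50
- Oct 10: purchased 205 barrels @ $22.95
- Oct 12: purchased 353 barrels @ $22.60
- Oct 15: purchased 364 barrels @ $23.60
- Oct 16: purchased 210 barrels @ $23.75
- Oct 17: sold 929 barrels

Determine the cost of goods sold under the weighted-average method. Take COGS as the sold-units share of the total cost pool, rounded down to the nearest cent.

Oct 17, sell 929: 929/1350 × $31,642.85 → $21,774.96
Ending inventory (cost pool remaining) = $9,867.89

COGS = $21,774.96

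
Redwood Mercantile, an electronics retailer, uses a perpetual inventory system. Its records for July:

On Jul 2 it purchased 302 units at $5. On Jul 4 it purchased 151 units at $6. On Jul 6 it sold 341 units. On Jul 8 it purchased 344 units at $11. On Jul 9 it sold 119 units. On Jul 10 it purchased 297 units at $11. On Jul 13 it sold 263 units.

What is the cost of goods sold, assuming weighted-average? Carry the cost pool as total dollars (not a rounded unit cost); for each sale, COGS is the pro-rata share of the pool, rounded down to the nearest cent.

COGS = $5,660.46

After Jul 2: 302 on hand, pool $1,510.00 (≈ $5.0000 each)
After Jul 4: 453 on hand, pool $2,416.00 (≈ $5.3333 each)
Jul 6, sell 341: 341/453 × $2,416.00 → $1,818.66
After Jul 8: 456 on hand, pool $4,381.34 (≈ $9.6082 each)
Jul 9, sell 119: 119/456 × $4,381.34 → $1,143.37
After Jul 10: 634 on hand, pool $6,504.97 (≈ $10.2602 each)
Jul 13, sell 263: 263/634 × $6,504.97 → $2,698.43
Total COGS = $1,818.66 + $1,143.37 + $2,698.43 = $5,660.46
Ending inventory (cost pool remaining) = $3,806.54
Check: goods available $9,467.00 = COGS $5,660.46 + ending $3,806.54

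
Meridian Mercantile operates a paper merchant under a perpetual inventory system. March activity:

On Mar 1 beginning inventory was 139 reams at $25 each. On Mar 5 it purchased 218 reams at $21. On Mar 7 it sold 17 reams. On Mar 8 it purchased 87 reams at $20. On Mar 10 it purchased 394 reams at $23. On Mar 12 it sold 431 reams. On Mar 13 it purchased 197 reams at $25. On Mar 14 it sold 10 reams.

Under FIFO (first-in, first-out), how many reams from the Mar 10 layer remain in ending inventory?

Mar 7, 17 sold [FIFO — oldest first]: 17 @ $25 = $425
Mar 12, 431 sold [FIFO — oldest first]: 122 @ $25 + 218 @ $21 + 87 @ $20 + 4 @ $23 = $9,460
Mar 14, 10 sold [FIFO — oldest first]: 10 @ $23 = $230
Total COGS = $425 + $9,460 + $230 = $10,115
Ending inventory: 380 @ $23 + 197 @ $25 = $13,665
Check: goods available $23,780 = COGS $10,115 + ending $13,665

380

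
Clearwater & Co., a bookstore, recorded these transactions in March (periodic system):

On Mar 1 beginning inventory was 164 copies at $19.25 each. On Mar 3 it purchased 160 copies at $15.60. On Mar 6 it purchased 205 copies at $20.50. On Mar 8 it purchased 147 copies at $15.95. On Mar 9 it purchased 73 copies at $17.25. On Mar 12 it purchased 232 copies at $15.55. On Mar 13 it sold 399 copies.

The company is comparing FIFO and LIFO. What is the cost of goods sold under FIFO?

COGS = $7,190.50

FIFO COGS: 164 @ $19.25 + 160 @ $15.60 + 75 @ $20.50 = $7,190.50
LIFO COGS: 232 @ $15.55 + 73 @ $17.25 + 94 @ $15.95 = $6,366.15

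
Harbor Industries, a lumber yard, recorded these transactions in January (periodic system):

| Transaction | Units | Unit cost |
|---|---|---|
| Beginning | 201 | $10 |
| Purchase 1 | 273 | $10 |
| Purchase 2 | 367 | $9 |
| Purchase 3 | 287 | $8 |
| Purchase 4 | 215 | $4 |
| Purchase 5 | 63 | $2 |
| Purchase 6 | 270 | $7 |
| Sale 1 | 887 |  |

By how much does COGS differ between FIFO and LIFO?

FIFO COGS: 201 @ $10 + 273 @ $10 + 367 @ $9 + 46 @ $8 = $8,411
LIFO COGS: 270 @ $7 + 63 @ $2 + 215 @ $4 + 287 @ $8 + 52 @ $9 = $5,640
Difference = |$8,411 − $5,640| = $2,771

$2,771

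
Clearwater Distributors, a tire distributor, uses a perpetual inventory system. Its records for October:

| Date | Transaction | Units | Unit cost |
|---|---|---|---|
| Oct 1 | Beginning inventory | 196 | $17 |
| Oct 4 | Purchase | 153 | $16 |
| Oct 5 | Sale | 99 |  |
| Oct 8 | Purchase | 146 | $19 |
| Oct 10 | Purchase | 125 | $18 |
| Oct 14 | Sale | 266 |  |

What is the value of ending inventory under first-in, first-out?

Oct 5, 99 sold [FIFO — oldest first]: 99 @ $17 = $1,683
Oct 14, 266 sold [FIFO — oldest first]: 97 @ $17 + 153 @ $16 + 16 @ $19 = $4,401
Total COGS = $1,683 + $4,401 = $6,084
Ending inventory: 130 @ $19 + 125 @ $18 = $4,720
Check: goods available $10,804 = COGS $6,084 + ending $4,720

Ending inventory = $4,720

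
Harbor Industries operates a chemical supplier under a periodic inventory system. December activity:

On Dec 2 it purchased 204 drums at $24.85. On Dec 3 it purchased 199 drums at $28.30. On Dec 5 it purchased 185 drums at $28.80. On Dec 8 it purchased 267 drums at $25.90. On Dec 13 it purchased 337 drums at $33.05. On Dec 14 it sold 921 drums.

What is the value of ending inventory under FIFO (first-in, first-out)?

Dec 14, 921 sold [FIFO — oldest first]: 204 @ $24.85 + 199 @ $28.30 + 185 @ $28.80 + 267 @ $25.90 + 66 @ $33.05 = $25,125.70
Ending inventory: 271 @ $33.05 = $8,956.55
Check: goods available $34,082.25 = COGS $25,125.70 + ending $8,956.55

Ending inventory = $8,956.55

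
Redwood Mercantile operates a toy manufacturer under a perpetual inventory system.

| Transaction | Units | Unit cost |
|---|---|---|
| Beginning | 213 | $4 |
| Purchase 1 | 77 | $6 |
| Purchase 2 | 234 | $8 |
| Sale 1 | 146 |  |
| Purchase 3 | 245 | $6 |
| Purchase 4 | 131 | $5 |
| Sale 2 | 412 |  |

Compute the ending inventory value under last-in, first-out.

Ending inventory = $1,730

Sale 1 (146) [LIFO — newest first]: 146 @ $8 = $1,168
Sale 2 (412) [LIFO — newest first]: 131 @ $5 + 245 @ $6 + 36 @ $8 = $2,413
Total COGS = $1,168 + $2,413 = $3,581
Ending inventory: 213 @ $4 + 77 @ $6 + 52 @ $8 = $1,730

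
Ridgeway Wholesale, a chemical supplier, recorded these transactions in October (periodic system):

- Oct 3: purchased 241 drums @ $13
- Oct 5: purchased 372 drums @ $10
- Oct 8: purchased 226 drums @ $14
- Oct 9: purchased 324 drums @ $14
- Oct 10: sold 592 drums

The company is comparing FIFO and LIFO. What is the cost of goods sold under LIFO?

FIFO COGS: 241 @ $13 + 351 @ $10 = $6,643
LIFO COGS: 324 @ $14 + 226 @ $14 + 42 @ $10 = $8,120

COGS = $8,120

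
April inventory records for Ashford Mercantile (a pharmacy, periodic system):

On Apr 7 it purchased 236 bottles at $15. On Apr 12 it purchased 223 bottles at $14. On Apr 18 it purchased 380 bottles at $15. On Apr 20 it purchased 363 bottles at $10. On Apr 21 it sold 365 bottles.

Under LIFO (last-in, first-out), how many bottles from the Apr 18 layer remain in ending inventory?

378

Apr 21, 365 sold [LIFO — newest first]: 363 @ $10 + 2 @ $15 = $3,660
Ending inventory: 236 @ $15 + 223 @ $14 + 378 @ $15 = $12,332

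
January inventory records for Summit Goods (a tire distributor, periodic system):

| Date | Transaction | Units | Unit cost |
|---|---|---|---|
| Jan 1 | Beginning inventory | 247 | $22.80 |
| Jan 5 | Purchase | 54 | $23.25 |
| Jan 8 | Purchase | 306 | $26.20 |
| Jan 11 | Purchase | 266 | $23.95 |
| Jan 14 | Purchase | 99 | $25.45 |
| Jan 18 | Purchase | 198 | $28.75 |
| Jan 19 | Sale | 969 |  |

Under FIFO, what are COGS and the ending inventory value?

COGS = $23,718.20; ending inventory = $5,768.85

Jan 19, 969 sold [FIFO — oldest first]: 247 @ $22.80 + 54 @ $23.25 + 306 @ $26.20 + 266 @ $23.95 + 96 @ $25.45 = $23,718.20
Ending inventory: 3 @ $25.45 + 198 @ $28.75 = $5,768.85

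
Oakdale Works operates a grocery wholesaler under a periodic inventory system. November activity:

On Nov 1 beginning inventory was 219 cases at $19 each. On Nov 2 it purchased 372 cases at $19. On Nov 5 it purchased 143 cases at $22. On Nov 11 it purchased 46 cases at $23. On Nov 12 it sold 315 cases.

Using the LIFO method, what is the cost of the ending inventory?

Nov 12, 315 sold [LIFO — newest first]: 46 @ $23 + 143 @ $22 + 126 @ $19 = $6,598
Ending inventory: 219 @ $19 + 246 @ $19 = $8,835
Check: goods available $15,433 = COGS $6,598 + ending $8,835

Ending inventory = $8,835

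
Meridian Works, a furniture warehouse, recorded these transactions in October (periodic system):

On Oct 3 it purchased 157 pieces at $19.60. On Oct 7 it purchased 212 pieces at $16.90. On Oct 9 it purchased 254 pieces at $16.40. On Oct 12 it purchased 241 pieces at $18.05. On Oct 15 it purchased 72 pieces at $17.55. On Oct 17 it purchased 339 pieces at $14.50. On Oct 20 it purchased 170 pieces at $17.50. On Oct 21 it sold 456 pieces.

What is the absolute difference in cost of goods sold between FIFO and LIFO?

FIFO COGS: 157 @ $19.60 + 212 @ $16.90 + 87 @ $16.40 = $8,086.80
LIFO COGS: 170 @ $17.50 + 286 @ $14.50 = $7,122.00
Difference = |$8,086.80 − $7,122.00| = $964.80

$964.80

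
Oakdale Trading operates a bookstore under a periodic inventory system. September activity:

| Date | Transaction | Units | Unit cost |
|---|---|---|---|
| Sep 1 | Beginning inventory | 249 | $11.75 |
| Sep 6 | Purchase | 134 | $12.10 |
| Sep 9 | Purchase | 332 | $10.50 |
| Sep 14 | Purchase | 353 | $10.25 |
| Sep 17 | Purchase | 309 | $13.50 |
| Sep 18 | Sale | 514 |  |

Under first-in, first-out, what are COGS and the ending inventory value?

COGS = $5,922.65; ending inventory = $9,900.25

Sep 18, 514 sold [FIFO — oldest first]: 249 @ $11.75 + 134 @ $12.10 + 131 @ $10.50 = $5,922.65
Ending inventory: 201 @ $10.50 + 353 @ $10.25 + 309 @ $13.50 = $9,900.25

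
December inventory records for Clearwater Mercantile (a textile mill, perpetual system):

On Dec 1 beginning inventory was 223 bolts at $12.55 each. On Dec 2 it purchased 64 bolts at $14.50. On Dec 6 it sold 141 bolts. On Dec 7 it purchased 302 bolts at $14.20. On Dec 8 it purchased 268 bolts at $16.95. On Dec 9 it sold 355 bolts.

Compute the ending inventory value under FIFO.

Dec 6, 141 sold [FIFO — oldest first]: 141 @ $12.55 = $1,769.55
Dec 9, 355 sold [FIFO — oldest first]: 82 @ $12.55 + 64 @ $14.50 + 209 @ $14.20 = $4,924.90
Total COGS = $1,769.55 + $4,924.90 = $6,694.45
Ending inventory: 93 @ $14.20 + 268 @ $16.95 = $5,863.20
Check: goods available $12,557.65 = COGS $6,694.45 + ending $5,863.20

Ending inventory = $5,863.20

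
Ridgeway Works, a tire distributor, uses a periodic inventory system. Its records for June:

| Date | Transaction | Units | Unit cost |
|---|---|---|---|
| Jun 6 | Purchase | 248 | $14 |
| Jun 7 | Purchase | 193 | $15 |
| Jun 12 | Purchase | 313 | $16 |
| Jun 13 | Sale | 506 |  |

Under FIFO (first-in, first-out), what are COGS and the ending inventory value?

Jun 13, 506 sold [FIFO — oldest first]: 248 @ $14 + 193 @ $15 + 65 @ $16 = $7,407
Ending inventory: 248 @ $16 = $3,968
Check: goods available $11,375 = COGS $7,407 + ending $3,968

COGS = $7,407; ending inventory = $3,968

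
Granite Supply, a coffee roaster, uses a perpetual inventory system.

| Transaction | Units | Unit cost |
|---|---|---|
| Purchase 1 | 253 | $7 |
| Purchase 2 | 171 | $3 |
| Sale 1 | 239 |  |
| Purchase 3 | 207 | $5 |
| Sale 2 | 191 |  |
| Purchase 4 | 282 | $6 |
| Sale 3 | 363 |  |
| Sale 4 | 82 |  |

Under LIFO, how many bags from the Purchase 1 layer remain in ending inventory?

Sale 1 (239) [LIFO — newest first]: 171 @ $3 + 68 @ $7 = $989
Sale 2 (191) [LIFO — newest first]: 191 @ $5 = $955
Sale 3 (363) [LIFO — newest first]: 282 @ $6 + 16 @ $5 + 65 @ $7 = $2,227
Sale 4 (82) [LIFO — newest first]: 82 @ $7 = $574
Total COGS = $989 + $955 + $2,227 + $574 = $4,745
Ending inventory: 38 @ $7 = $266

38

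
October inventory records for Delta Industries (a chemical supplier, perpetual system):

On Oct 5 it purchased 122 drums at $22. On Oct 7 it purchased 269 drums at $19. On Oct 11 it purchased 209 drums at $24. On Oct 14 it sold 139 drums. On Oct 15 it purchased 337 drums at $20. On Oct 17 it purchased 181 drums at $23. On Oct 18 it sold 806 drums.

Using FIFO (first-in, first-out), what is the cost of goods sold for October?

COGS = $19,735

Oct 14, 139 sold [FIFO — oldest first]: 122 @ $22 + 17 @ $19 = $3,007
Oct 18, 806 sold [FIFO — oldest first]: 252 @ $19 + 209 @ $24 + 337 @ $20 + 8 @ $23 = $16,728
Total COGS = $3,007 + $16,728 = $19,735
Ending inventory: 173 @ $23 = $3,979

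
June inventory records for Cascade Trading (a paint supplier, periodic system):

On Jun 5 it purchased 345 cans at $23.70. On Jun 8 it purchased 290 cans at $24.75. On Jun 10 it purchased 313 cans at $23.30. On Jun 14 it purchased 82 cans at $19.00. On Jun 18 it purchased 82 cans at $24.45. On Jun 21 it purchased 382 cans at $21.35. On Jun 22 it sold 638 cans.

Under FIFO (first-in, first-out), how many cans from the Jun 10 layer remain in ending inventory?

Jun 22, 638 sold [FIFO — oldest first]: 345 @ $23.70 + 290 @ $24.75 + 3 @ $23.30 = $15,423.90
Ending inventory: 310 @ $23.30 + 82 @ $19.00 + 82 @ $24.45 + 382 @ $21.35 = $18,941.60

310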